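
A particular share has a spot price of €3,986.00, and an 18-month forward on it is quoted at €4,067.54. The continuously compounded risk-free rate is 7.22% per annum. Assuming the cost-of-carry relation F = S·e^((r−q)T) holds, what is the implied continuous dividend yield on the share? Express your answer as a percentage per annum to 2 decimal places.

From F = S·e^((r−q)T): (r − q) = ln(F/S)/T
ln(4067.54/3986.00) = ln(1.020457) = 0.020251
(r − q) = 0.020251 / (18/12) = 0.013501
q = r − ln(F/S)/T = 0.0722 − 0.013501 = 0.058699
q = 5.87%

5.87%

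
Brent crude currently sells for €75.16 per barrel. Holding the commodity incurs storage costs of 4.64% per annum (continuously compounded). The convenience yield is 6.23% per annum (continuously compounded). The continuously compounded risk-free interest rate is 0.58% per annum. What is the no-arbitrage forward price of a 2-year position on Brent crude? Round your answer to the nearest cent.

€73.66 per barrel

Net carry = r + u − y = 0.0058 + 0.0464 − 0.0623 = -0.0101
F = S·e^((r+u−y)T) = 75.16 · e^(-0.0101 × 2) = 75.16 · e^-0.020200
= 75.16 × 0.980003 = €73.66 per barrel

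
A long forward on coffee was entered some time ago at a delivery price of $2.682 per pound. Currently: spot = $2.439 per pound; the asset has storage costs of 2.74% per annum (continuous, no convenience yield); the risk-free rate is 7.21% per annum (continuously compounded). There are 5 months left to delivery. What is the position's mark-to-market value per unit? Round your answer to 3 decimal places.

Current fair forward for the remaining 5 months: F = S·e^((r + u)·T), (r + u) = 0.0721 + 0.0274 = 0.0995
F = 2.439 · e^(0.0995 × 5/12) = 2.439 × 1.042330 = 2.5422
Value of long forward = (F − K)·e^(−rT) = (2.5422 − 2.682) · e^(−0.0721·5/12)
= -0.1398 × 0.970405 = -0.136

-$0.136 per pound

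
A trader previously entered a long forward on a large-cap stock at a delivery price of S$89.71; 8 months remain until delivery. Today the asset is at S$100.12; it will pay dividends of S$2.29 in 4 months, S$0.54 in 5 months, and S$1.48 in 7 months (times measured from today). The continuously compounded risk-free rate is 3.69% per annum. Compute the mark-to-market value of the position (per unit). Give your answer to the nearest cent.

S$8.35

PV(remaining dividends) I = 2.29·e^(−0.0369·4/12) + 0.54·e^(−0.0369·5/12) + 1.48·e^(−0.0369·7/12) = 4.2422
Current forward F = (S − I)·e^(rT) = (100.12 − 4.2422)·e^(0.0369·8/12) = 95.8778 × 1.024905 = 98.2656
Value (long) = (F − K)·e^(−rT) = (98.2656 − 89.71) × 0.975700 = 8.3477
Value = S$8.35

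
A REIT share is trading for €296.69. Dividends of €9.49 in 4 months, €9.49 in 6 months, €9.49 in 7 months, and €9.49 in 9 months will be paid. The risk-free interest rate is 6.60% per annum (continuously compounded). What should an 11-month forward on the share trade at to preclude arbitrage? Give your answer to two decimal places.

PV(dividends) I = 9.49·e^(−0.0660·4/12) + 9.49·e^(−0.0660·6/12) + 9.49·e^(−0.0660·7/12) + 9.49·e^(−0.0660·9/12)
I = 9.2835 + 9.1819 + 9.1316 + 9.0317 = 36.6287
F = (S − I)·e^(rT) = (296.69 − 36.6287) · e^(0.0660·11/12)
= 260.0613 · e^0.060500 = 260.0613 × 1.062368 = €276.28

€276.28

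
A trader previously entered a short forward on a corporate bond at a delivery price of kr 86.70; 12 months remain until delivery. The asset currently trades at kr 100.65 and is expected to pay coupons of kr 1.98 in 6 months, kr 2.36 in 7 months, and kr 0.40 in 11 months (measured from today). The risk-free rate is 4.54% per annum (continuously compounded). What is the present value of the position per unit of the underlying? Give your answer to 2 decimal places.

PV(remaining coupons) I = 1.98·e^(−0.0454·6/12) + 2.36·e^(−0.0454·7/12) + 0.40·e^(−0.0454·11/12) = 4.6176
Current forward F = (S − I)·e^(rT) = (100.65 − 4.6176)·e^(0.0454·12/12) = 96.0324 × 1.046446 = 100.4927
Value (long) = (F − K)·e^(−rT) = (100.4927 − 86.70) × 0.955615 = 13.1805
Short position value = −(long value) = -kr 13.18

-kr 13.18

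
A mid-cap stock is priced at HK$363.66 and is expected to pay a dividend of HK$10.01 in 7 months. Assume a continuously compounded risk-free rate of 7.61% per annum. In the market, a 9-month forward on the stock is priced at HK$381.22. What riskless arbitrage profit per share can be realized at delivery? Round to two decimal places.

HK$6.34 per share

PV(dividends) I = 10.01·e^(−0.0761·7/12) = 9.5754
Fair forward F* = (S − I)·e^(rT) = (363.66 − 9.5754)·e^0.057075 = 354.0846 × 1.058735 = 374.8818
Market HK$381.22 > fair 374.8818: forward overpriced → cash-and-carry (borrow at r, buy the stock and collect the dividends, short the forward).
Profit at T = |F_mkt − F*| = |381.22 − 374.8818| = HK$6.34 per share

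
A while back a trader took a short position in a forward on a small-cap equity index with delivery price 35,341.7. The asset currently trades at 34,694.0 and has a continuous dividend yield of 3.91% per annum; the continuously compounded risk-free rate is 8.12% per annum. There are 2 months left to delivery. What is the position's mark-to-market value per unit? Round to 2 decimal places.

Current fair forward for the remaining 2 months: F = S·e^((r − q)·T), (r − q) = 0.0812 − 0.0391 = 0.0421
F = 34694.0 · e^(0.0421 × 2/12) = 34694.0 × 1.00704134 = 34938.2922
Value of long forward = (F − K)·e^(−rT) = (34938.2922 − 35341.7) · e^(−0.0812·2/12)
= -403.4078 × 0.98655783 = -397.99
Short position value = −(long value) = 397.99

397.99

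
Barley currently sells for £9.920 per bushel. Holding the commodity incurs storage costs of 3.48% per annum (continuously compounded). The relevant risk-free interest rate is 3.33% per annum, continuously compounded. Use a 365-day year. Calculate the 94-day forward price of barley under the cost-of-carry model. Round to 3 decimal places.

£10.096 per bushel

Net carry = r + u − y = 0.0333 + 0.0348 − 0.0000 = 0.0681
F = S·e^((r+u−y)T) = 9.920 · e^(0.0681 × 94/365) = 9.920 · e^0.017538
= 9.920 × 1.017693 = £10.096 per bushel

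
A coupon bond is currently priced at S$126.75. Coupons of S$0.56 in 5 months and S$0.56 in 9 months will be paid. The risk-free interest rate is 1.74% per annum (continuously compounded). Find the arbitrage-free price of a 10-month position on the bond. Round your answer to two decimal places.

PV(coupons) I = 0.56·e^(−0.0174·5/12) + 0.56·e^(−0.0174·9/12)
I = 0.5560 + 0.5527 = 1.1087
F = (S − I)·e^(rT) = (126.75 − 1.1087) · e^(0.0174·10/12)
= 125.6413 · e^0.014500 = 125.6413 × 1.014606 = S$127.48

S$127.48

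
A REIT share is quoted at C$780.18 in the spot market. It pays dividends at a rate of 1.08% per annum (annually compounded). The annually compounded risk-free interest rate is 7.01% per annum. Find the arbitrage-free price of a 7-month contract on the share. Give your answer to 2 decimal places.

F = S · (1+r)^T / (1+q)^T
= 780.18 × 1.040313 / 1.006286 = 780.18 × 1.033814
F = C$806.56

C$806.56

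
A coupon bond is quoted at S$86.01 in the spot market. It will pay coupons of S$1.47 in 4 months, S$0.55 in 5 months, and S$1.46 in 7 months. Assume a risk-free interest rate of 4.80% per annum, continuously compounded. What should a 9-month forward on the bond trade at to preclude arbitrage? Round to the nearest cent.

S$85.63

PV(coupons) I = 1.47·e^(−0.0480·4/12) + 0.55·e^(−0.0480·5/12) + 1.46·e^(−0.0480·7/12)
I = 1.4467 + 0.5391 + 1.4197 = 3.4055
F = (S − I)·e^(rT) = (86.01 − 3.4055) · e^(0.0480·9/12)
= 82.6045 · e^0.036000 = 82.6045 × 1.036656 = S$85.63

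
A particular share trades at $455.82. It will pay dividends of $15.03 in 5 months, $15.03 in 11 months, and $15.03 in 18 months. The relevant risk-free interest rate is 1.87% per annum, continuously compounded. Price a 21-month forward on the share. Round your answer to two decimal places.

PV(dividends) I = 15.03·e^(−0.0187·5/12) + 15.03·e^(−0.0187·11/12) + 15.03·e^(−0.0187·18/12)
I = 14.9133 + 14.7746 + 14.6143 = 44.3022
F = (S − I)·e^(rT) = (455.82 − 44.3022) · e^(0.0187·21/12)
= 411.5178 · e^0.032725 = 411.5178 × 1.033266 = $425.21

$425.21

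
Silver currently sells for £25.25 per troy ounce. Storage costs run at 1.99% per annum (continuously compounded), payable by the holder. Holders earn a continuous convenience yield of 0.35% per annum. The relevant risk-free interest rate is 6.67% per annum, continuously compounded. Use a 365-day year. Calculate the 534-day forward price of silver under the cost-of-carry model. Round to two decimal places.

Net carry = r + u − y = 0.0667 + 0.0199 − 0.0035 = 0.0831
F = S·e^((r+u−y)T) = 25.25 · e^(0.0831 × 534/365) = 25.25 · e^0.121576
= 25.25 × 1.129275 = £28.51 per troy ounce

£28.51 per troy ounce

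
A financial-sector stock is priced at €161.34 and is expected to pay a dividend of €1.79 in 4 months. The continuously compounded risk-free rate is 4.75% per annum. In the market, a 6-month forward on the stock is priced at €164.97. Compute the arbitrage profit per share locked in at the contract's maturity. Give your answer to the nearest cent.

PV(dividends) I = 1.79·e^(−0.0475·4/12) = 1.7619
Fair forward F* = (S − I)·e^(rT) = (161.34 − 1.7619)·e^0.023750 = 159.5781 × 1.024034 = 163.4134
Market €164.97 > fair 163.4134: forward overpriced → cash-and-carry (borrow at r, buy the stock and collect the dividends, short the forward).
Profit at T = |F_mkt − F*| = |164.97 − 163.4134| = €1.56 per share

€1.56 per share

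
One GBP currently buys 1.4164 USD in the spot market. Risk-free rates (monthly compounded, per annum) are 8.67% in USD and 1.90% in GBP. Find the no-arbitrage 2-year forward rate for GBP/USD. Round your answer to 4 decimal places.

By covered interest parity, F = S · (1+r_USD/12)^(12T) / (1+r_GBP/12)^(12T)
= 1.4164 × 1.188601 / 1.038700 = 1.4164 × 1.144316
F = 1.6208 USD per GBP

1.6208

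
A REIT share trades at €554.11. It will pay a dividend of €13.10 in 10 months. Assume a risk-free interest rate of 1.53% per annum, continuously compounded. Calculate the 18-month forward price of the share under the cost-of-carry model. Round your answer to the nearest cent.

PV(dividends) I = 13.10·e^(−0.0153·10/12)
I = 12.9340
F = (S − I)·e^(rT) = (554.11 − 12.9340) · e^(0.0153·18/12)
= 541.1760 · e^0.022950 = 541.1760 × 1.023215 = €553.74

€553.74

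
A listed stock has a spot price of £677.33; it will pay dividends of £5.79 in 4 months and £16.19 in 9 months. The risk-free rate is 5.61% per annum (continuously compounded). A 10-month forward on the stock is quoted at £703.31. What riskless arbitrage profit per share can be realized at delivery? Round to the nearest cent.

PV(dividends) I = 5.79·e^(−0.0561·4/12) + 16.19·e^(−0.0561·9/12) = 21.2057
Fair forward F* = (S − I)·e^(rT) = (677.33 − 21.2057)·e^0.046750 = 656.1243 × 1.047860 = 687.5264
Market £703.31 > fair 687.5264: forward overpriced → cash-and-carry (borrow at r, buy the stock and collect the dividends, short the forward).
Profit at T = |F_mkt − F*| = |703.31 − 687.5264| = £15.78 per share

£15.78 per share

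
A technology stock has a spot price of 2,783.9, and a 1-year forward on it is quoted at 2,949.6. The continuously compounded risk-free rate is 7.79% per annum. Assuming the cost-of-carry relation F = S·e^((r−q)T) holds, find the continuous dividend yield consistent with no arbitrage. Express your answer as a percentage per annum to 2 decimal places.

From F = S·e^((r−q)T): (r − q) = ln(F/S)/T
ln(2949.6/2783.9) = ln(1.059521) = 0.057817
(r − q) = 0.057817 / (1) = 0.057817
q = r − ln(F/S)/T = 0.0779 − 0.057817 = 0.020083
q = 2.01%

2.01%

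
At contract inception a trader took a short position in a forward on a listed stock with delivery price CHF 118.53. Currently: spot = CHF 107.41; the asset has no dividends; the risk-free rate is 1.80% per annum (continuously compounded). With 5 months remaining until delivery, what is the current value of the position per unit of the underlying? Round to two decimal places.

CHF 10.23

Current fair forward for the remaining 5 months: F = S·e^(r·T), r = 0.0180
F = 107.41 · e^(0.0180 × 5/12) = 107.41 × 1.007528 = 108.2186
Value of long forward = (F − K)·e^(−rT) = (108.2186 − 118.53) · e^(−0.0180·5/12)
= -10.3114 × 0.992528 = -10.23
Short position value = −(long value) = CHF 10.23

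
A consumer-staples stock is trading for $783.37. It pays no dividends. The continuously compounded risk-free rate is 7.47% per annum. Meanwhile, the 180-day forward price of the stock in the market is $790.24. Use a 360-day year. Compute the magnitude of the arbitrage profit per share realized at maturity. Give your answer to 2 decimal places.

$22.94 per share

Fair forward: F* = S·e^(carry·T), with carry = r = 0.0747
F* = 783.37 · e^(0.0747 × 180/360) = 783.37 · e^0.037350 = 783.37 × 1.038056 = $813.1819
Market $790.24 < fair $813.1819: forward underpriced → reverse cash-and-carry (short spot, go long the forward).
At maturity, profit = |F_mkt − F*| = |790.24 − 813.1819| = $22.94 per share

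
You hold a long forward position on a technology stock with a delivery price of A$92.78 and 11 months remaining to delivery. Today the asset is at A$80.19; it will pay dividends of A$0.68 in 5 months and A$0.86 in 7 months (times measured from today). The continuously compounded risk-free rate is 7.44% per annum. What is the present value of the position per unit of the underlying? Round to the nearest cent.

PV(remaining dividends) I = 0.68·e^(−0.0744·5/12) + 0.86·e^(−0.0744·7/12) = 1.4827
Current forward F = (S − I)·e^(rT) = (80.19 − 1.4827)·e^(0.0744·11/12) = 78.7073 × 1.070579 = 84.2624
Value (long) = (F − K)·e^(−rT) = (84.2624 − 92.78) × 0.934074 = -7.9561
Value = -A$7.96

-A$7.96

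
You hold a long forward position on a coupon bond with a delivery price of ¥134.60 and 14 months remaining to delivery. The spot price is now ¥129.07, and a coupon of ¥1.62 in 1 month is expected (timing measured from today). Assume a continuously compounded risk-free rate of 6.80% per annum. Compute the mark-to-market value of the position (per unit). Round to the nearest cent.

PV(remaining coupons) I = 1.62·e^(−0.0680·1/12) = 1.6108
Current forward F = (S − I)·e^(rT) = (129.07 − 1.6108)·e^(0.0680·14/12) = 127.4592 × 1.082565 = 137.9829
Value (long) = (F − K)·e^(−rT) = (137.9829 − 134.60) × 0.923732 = 3.1249
Value = ¥3.12

¥3.12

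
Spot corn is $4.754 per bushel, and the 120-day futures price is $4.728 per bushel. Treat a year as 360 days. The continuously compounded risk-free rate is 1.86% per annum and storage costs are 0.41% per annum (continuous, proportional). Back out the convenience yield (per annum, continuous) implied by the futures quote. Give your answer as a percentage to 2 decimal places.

F = S·e^((r+u−y)T) ⇒ (r+u−y) = ln(F/S)/T
ln(4.728/4.754) = -0.005484; /T ⇒ -0.016452
y = r + u − ln(F/S)/T = 0.0186 + 0.0041 + 0.016452 = 0.039152
y = 3.92%

3.92%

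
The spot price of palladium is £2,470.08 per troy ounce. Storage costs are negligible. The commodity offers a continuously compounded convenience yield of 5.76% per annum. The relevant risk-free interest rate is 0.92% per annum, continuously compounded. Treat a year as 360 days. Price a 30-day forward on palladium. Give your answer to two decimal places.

Net carry = r + u − y = 0.0092 + 0.0000 − 0.0576 = -0.0484
F = S·e^((r+u−y)T) = 2470.08 · e^(-0.0484 × 30/360) = 2470.08 · e^-0.00403333
= 2470.08 × 0.99597479 = £2,460.14 per troy ounce

£2,460.14 per troy ounce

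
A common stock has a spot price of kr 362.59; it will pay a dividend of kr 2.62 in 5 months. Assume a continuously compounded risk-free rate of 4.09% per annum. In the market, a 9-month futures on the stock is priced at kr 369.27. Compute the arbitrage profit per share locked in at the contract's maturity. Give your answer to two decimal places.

kr 1.96 per share

PV(dividends) I = 2.62·e^(−0.0409·5/12) = 2.5757
Fair futures F* = (S − I)·e^(rT) = (362.59 − 2.5757)·e^0.030675 = 360.0143 × 1.031150 = 371.2287
Market kr 369.27 < fair 371.2287: forward underpriced → reverse cash-and-carry (short the stock, invest proceeds at r, pay the dividends, go long the forward).
Profit at T = |F_mkt − F*| = |369.27 − 371.2287| = kr 1.96 per share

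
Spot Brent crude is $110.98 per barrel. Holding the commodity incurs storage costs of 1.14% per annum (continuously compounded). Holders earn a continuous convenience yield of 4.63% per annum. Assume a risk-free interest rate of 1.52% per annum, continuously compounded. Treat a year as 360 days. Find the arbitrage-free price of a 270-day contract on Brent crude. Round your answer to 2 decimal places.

$109.35 per barrel

Net carry = r + u − y = 0.0152 + 0.0114 − 0.0463 = -0.0197
F = S·e^((r+u−y)T) = 110.98 · e^(-0.0197 × 270/360) = 110.98 · e^-0.014775
= 110.98 × 0.985334 = $109.35 per barrel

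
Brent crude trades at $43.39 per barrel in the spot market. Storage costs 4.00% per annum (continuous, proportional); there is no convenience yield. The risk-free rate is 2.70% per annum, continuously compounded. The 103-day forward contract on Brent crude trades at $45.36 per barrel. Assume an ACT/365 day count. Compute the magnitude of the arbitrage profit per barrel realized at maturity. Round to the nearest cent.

Fair forward: F* = S·e^(carry·T), with carry = (r + u) = 0.0270 + 0.0400 = 0.0670
F* = 43.39 · e^(0.0670 × 103/365) = 43.39 · e^0.018907 = 43.39 × 1.019087 = $44.2182
Market $45.36 > fair $44.2182: forward overpriced → cash-and-carry (buy spot, short the forward).
At maturity, profit = |F_mkt − F*| = |45.36 − 44.2182| = $1.14 per barrel

$1.14 per barrel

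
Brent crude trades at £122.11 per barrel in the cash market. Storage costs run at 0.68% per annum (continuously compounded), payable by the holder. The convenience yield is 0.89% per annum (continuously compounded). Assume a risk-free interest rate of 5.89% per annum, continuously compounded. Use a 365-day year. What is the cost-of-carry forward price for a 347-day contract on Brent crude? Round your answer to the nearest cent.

£128.89 per barrel

Net carry = r + u − y = 0.0589 + 0.0068 − 0.0089 = 0.0568
F = S·e^((r+u−y)T) = 122.11 · e^(0.0568 × 347/365) = 122.11 · e^0.053999
= 122.11 × 1.055484 = £128.89 per barrel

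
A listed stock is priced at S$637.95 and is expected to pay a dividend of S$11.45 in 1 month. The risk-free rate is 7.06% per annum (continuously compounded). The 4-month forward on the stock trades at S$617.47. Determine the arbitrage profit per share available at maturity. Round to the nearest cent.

S$24.02 per share

PV(dividends) I = 11.45·e^(−0.0706·1/12) = 11.3828
Fair forward F* = (S − I)·e^(rT) = (637.95 − 11.3828)·e^0.023533 = 626.5672 × 1.023812 = 641.4870
Market S$617.47 < fair 641.4870: forward underpriced → reverse cash-and-carry (short the stock, invest proceeds at r, pay the dividends, go long the forward).
Profit at T = |F_mkt − F*| = |617.47 − 641.4870| = S$24.02 per share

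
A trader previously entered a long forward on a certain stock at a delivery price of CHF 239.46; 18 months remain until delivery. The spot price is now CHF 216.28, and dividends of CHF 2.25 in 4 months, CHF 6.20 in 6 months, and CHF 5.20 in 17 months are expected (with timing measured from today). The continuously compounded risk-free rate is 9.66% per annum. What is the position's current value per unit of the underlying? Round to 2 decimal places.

PV(remaining dividends) I = 2.25·e^(−0.0966·4/12) + 6.20·e^(−0.0966·6/12) + 5.20·e^(−0.0966·17/12) = 12.6213
Current forward F = (S − I)·e^(rT) = (216.28 − 12.6213)·e^(0.0966·18/12) = 203.6587 × 1.155924 = 235.4140
Value (long) = (F − K)·e^(−rT) = (235.4140 − 239.46) × 0.865109 = -3.5002
Value = -CHF 3.50

-CHF 3.50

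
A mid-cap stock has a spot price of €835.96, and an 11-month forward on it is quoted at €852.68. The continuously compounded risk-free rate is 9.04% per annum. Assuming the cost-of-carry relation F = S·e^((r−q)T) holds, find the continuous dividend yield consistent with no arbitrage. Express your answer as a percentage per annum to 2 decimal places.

6.88%

From F = S·e^((r−q)T): (r − q) = ln(F/S)/T
ln(852.68/835.96) = ln(1.020001) = 0.019804
(r − q) = 0.019804 / (11/12) = 0.021604
q = r − ln(F/S)/T = 0.0904 − 0.021604 = 0.068796
q = 6.88%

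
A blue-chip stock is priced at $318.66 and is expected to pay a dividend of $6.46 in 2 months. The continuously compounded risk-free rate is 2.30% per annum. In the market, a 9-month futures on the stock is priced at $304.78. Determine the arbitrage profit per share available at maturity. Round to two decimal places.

$12.88 per share

PV(dividends) I = 6.46·e^(−0.0230·2/12) = 6.4353
Fair futures F* = (S − I)·e^(rT) = (318.66 − 6.4353)·e^0.017250 = 312.2247 × 1.017400 = 317.6574
Market $304.78 < fair 317.6574: forward underpriced → reverse cash-and-carry (short the stock, invest proceeds at r, pay the dividends, go long the forward).
Profit at T = |F_mkt − F*| = |304.78 − 317.6574| = $12.88 per share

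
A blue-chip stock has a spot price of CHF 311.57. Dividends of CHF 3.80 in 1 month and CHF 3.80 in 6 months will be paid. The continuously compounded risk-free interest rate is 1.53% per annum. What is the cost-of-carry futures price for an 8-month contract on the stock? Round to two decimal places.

PV(dividends) I = 3.80·e^(−0.0153·1/12) + 3.80·e^(−0.0153·6/12)
I = 3.7952 + 3.7710 = 7.5662
F = (S − I)·e^(rT) = (311.57 − 7.5662) · e^(0.0153·8/12)
= 304.0038 · e^0.010200 = 304.0038 × 1.010252 = CHF 307.12

CHF 307.12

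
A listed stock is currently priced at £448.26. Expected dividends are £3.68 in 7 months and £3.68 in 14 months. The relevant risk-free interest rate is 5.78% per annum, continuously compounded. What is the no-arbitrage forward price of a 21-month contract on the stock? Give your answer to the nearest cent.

£488.23

PV(dividends) I = 3.68·e^(−0.0578·7/12) + 3.68·e^(−0.0578·14/12)
I = 3.5580 + 3.4400 = 6.9980
F = (S − I)·e^(rT) = (448.26 − 6.9980) · e^(0.0578·21/12)
= 441.2620 · e^0.101150 = 441.2620 × 1.106443 = £488.23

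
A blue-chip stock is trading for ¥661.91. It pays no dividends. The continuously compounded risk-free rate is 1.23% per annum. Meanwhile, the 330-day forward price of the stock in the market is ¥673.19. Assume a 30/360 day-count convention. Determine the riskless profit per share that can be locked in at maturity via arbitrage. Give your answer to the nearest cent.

¥3.77 per share

Fair forward: F* = S·e^(carry·T), with carry = r = 0.0123
F* = 661.91 · e^(0.0123 × 330/360) = 661.91 · e^0.011275 = 661.91 × 1.011339 = ¥669.4154
Market ¥673.19 > fair ¥669.4154: forward overpriced → cash-and-carry (buy spot, short the forward).
At maturity, profit = |F_mkt − F*| = |673.19 − 669.4154| = ¥3.77 per share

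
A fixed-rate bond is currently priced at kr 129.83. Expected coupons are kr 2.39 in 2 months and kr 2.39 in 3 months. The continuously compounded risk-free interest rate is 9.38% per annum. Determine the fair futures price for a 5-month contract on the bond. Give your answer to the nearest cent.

PV(coupons) I = 2.39·e^(−0.0938·2/12) + 2.39·e^(−0.0938·3/12)
I = 2.3529 + 2.3346 = 4.6875
F = (S − I)·e^(rT) = (129.83 − 4.6875) · e^(0.0938·5/12)
= 125.1425 · e^0.039083 = 125.1425 × 1.039857 = kr 130.13

kr 130.13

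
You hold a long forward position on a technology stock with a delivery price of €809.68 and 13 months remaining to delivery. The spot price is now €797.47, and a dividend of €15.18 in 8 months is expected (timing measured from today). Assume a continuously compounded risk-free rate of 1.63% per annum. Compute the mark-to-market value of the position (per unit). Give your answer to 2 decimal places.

PV(remaining dividends) I = 15.18·e^(−0.0163·8/12) = 15.0159
Current forward F = (S − I)·e^(rT) = (797.47 − 15.0159)·e^(0.0163·13/12) = 782.4541 × 1.017815 = 796.3935
Value (long) = (F − K)·e^(−rT) = (796.3935 − 809.68) × 0.982497 = -13.0539
Value = -€13.05

-€13.05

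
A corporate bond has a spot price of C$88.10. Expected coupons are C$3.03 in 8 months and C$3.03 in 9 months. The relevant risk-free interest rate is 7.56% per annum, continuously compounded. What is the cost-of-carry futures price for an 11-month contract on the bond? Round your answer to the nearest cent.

PV(coupons) I = 3.03·e^(−0.0756·8/12) + 3.03·e^(−0.0756·9/12)
I = 2.8811 + 2.8630 = 5.7441
F = (S − I)·e^(rT) = (88.10 − 5.7441) · e^(0.0756·11/12)
= 82.3559 · e^0.069300 = 82.3559 × 1.071758 = C$88.27

C$88.27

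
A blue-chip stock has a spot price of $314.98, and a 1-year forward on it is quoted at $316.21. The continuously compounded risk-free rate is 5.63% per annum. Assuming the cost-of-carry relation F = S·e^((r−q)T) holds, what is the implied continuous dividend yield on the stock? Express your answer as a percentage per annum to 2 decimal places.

5.24%

From F = S·e^((r−q)T): (r − q) = ln(F/S)/T
ln(316.21/314.98) = ln(1.003905) = 0.003897
(r − q) = 0.003897 / (1) = 0.003897
q = r − ln(F/S)/T = 0.0563 − 0.003897 = 0.052403
q = 5.24%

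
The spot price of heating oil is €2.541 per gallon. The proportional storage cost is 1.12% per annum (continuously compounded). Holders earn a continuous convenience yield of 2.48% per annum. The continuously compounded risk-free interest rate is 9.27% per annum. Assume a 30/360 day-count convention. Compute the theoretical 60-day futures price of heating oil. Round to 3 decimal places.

Net carry = r + u − y = 0.0927 + 0.0112 − 0.0248 = 0.0791
F = S·e^((r+u−y)T) = 2.541 · e^(0.0791 × 60/360) = 2.541 · e^0.013183
= 2.541 × 1.013270 = €2.575 per gallon

€2.575 per gallon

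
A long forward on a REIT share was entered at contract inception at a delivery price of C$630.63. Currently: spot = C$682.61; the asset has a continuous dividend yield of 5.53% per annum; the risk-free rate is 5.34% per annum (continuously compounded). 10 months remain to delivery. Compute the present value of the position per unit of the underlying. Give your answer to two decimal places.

C$48.68

Current fair forward for the remaining 10 months: F = S·e^((r − q)·T), (r − q) = 0.0534 − 0.0553 = -0.0019
F = 682.61 · e^(-0.0019 × 10/12) = 682.61 × 0.998418 = 681.5301
Value of long forward = (F − K)·e^(−rT) = (681.5301 − 630.63) · e^(−0.0534·10/12)
= 50.9001 × 0.956476 = 48.68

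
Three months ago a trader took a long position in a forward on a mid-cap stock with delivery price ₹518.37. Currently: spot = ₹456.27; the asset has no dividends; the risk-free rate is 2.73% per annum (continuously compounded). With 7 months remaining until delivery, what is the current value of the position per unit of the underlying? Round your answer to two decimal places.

-₹53.91

Current fair forward for the remaining 7 months: F = S·e^(r·T), r = 0.0273
F = 456.27 · e^(0.0273 × 7/12) = 456.27 × 1.016052 = 463.5940
Value of long forward = (F − K)·e^(−rT) = (463.5940 − 518.37) · e^(−0.0273·7/12)
= -54.7760 × 0.984201 = -53.91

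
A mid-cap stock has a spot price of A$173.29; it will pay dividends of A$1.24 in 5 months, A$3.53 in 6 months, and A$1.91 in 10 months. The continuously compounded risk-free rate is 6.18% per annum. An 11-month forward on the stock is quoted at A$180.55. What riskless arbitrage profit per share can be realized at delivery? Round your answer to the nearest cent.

PV(dividends) I = 1.24·e^(−0.0618·5/12) + 3.53·e^(−0.0618·6/12) + 1.91·e^(−0.0618·10/12) = 6.4452
Fair forward F* = (S − I)·e^(rT) = (173.29 − 6.4452)·e^0.056650 = 166.8448 × 1.058285 = 176.5693
Market A$180.55 > fair 176.5693: forward overpriced → cash-and-carry (borrow at r, buy the stock and collect the dividends, short the forward).
Profit at T = |F_mkt − F*| = |180.55 − 176.5693| = A$3.98 per share

A$3.98 per share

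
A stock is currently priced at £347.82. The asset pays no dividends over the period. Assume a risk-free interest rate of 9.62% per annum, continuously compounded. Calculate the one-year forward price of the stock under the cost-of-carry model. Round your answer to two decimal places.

£382.94

F = S·e^(rT) = 347.82 · e^(0.0962 × 12/12)
= 347.82 · e^0.096200 = 347.82 × 1.100979
F = £382.94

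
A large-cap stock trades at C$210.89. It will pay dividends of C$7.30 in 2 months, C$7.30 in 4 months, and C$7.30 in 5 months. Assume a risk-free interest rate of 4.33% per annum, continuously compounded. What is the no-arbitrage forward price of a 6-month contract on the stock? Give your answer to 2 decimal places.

C$193.42

PV(dividends) I = 7.30·e^(−0.0433·2/12) + 7.30·e^(−0.0433·4/12) + 7.30·e^(−0.0433·5/12)
I = 7.2475 + 7.1954 + 7.1695 = 21.6124
F = (S − I)·e^(rT) = (210.89 − 21.6124) · e^(0.0433·6/12)
= 189.2776 · e^0.021650 = 189.2776 × 1.021886 = C$193.42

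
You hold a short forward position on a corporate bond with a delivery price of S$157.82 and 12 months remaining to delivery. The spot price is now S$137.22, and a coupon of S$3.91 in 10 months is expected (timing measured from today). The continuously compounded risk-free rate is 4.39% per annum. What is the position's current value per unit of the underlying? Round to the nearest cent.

S$17.59

PV(remaining coupons) I = 3.91·e^(−0.0439·10/12) = 3.7695
Current forward F = (S − I)·e^(rT) = (137.22 − 3.7695)·e^(0.0439·12/12) = 133.4505 × 1.044878 = 139.4395
Value (long) = (F − K)·e^(−rT) = (139.4395 − 157.82) × 0.957050 = -17.5911
Short position value = −(long value) = S$17.59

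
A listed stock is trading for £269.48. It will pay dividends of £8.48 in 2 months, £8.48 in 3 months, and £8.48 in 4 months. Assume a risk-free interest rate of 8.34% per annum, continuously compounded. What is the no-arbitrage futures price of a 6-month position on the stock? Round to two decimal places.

PV(dividends) I = 8.48·e^(−0.0834·2/12) + 8.48·e^(−0.0834·3/12) + 8.48·e^(−0.0834·4/12)
I = 8.3629 + 8.3050 + 8.2475 = 24.9154
F = (S − I)·e^(rT) = (269.48 − 24.9154) · e^(0.0834·6/12)
= 244.5646 · e^0.041700 = 244.5646 × 1.042582 = £254.98

£254.98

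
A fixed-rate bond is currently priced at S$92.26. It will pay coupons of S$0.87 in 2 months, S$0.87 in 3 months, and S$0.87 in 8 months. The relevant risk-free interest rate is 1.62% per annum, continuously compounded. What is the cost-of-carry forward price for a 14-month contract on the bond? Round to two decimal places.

S$91.38

PV(coupons) I = 0.87·e^(−0.0162·2/12) + 0.87·e^(−0.0162·3/12) + 0.87·e^(−0.0162·8/12)
I = 0.8677 + 0.8665 + 0.8607 = 2.5949
F = (S − I)·e^(rT) = (92.26 − 2.5949) · e^(0.0162·14/12)
= 89.6651 · e^0.018900 = 89.6651 × 1.019080 = S$91.38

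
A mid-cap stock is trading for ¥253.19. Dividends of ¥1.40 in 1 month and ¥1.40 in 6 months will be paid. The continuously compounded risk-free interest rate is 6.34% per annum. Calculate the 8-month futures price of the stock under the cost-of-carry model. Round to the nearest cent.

PV(dividends) I = 1.40·e^(−0.0634·1/12) + 1.40·e^(−0.0634·6/12)
I = 1.3926 + 1.3563 = 2.7489
F = (S − I)·e^(rT) = (253.19 − 2.7489) · e^(0.0634·8/12)
= 250.4411 · e^0.042267 = 250.4411 × 1.043173 = ¥261.25

¥261.25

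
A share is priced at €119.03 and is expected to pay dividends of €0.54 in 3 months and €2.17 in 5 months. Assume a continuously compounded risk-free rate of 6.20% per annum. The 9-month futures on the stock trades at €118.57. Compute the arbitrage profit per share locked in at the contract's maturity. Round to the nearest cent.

€3.35 per share

PV(dividends) I = 0.54·e^(−0.0620·3/12) + 2.17·e^(−0.0620·5/12) = 2.6464
Fair futures F* = (S − I)·e^(rT) = (119.03 − 2.6464)·e^0.046500 = 116.3836 × 1.047598 = 121.9232
Market €118.57 < fair 121.9232: forward underpriced → reverse cash-and-carry (short the stock, invest proceeds at r, pay the dividends, go long the forward).
Profit at T = |F_mkt − F*| = |118.57 − 121.9232| = €3.35 per share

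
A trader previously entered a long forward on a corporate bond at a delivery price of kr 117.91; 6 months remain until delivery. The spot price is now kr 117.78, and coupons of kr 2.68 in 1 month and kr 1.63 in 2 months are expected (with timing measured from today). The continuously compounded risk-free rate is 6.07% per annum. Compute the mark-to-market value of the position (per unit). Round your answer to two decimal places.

-kr 0.89

PV(remaining coupons) I = 2.68·e^(−0.0607·1/12) + 1.63·e^(−0.0607·2/12) = 4.2801
Current forward F = (S − I)·e^(rT) = (117.78 − 4.2801)·e^(0.0607·6/12) = 113.4999 × 1.030815 = 116.9974
Value (long) = (F − K)·e^(−rT) = (116.9974 − 117.91) × 0.970106 = -0.8853
Value = -kr 0.89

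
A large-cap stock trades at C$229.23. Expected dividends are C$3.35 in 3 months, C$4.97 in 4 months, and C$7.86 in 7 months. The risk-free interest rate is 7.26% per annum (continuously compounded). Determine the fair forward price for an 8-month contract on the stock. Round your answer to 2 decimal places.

PV(dividends) I = 3.35·e^(−0.0726·3/12) + 4.97·e^(−0.0726·4/12) + 7.86·e^(−0.0726·7/12)
I = 3.2897 + 4.8512 + 7.5341 = 15.6750
F = (S − I)·e^(rT) = (229.23 − 15.6750) · e^(0.0726·8/12)
= 213.5550 · e^0.048400 = 213.5550 × 1.049590 = C$224.15

C$224.15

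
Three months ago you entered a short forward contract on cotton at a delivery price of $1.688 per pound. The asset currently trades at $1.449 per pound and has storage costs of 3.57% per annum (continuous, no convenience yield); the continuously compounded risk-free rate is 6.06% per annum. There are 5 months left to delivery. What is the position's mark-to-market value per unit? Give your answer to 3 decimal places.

$0.175 per pound

Current fair forward for the remaining 5 months: F = S·e^((r + u)·T), (r + u) = 0.0606 + 0.0357 = 0.0963
F = 1.449 · e^(0.0963 × 5/12) = 1.449 × 1.040941 = 1.5083
Value of long forward = (F − K)·e^(−rT) = (1.5083 − 1.688) · e^(−0.0606·5/12)
= -0.1797 × 0.975066 = -0.175
Short position value = −(long value) = $0.175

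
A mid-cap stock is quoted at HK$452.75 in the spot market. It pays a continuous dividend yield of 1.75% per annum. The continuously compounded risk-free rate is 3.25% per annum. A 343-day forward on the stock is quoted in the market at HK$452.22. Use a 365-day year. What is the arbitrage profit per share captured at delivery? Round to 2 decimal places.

HK$6.96 per share

Fair forward: F* = S·e^(carry·T), with carry = (r − q) = 0.0325 − 0.0175 = 0.0150
F* = 452.75 · e^(0.0150 × 343/365) = 452.75 · e^0.014096 = 452.75 × 1.014196 = HK$459.1772
Market HK$452.22 < fair HK$459.1772: forward underpriced → reverse cash-and-carry (short spot, go long the forward).
At maturity, profit = |F_mkt − F*| = |452.22 − 459.1772| = HK$6.96 per share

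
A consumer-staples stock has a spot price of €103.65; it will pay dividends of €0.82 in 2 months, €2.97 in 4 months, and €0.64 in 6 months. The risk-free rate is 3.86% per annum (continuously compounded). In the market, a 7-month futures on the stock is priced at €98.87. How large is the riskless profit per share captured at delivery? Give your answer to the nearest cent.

€2.67 per share

PV(dividends) I = 0.82·e^(−0.0386·2/12) + 2.97·e^(−0.0386·4/12) + 0.64·e^(−0.0386·6/12) = 4.3745
Fair futures F* = (S − I)·e^(rT) = (103.65 − 4.3745)·e^0.022517 = 99.2755 × 1.022772 = 101.5362
Market €98.87 < fair 101.5362: forward underpriced → reverse cash-and-carry (short the stock, invest proceeds at r, pay the dividends, go long the forward).
Profit at T = |F_mkt − F*| = |98.87 − 101.5362| = €2.67 per share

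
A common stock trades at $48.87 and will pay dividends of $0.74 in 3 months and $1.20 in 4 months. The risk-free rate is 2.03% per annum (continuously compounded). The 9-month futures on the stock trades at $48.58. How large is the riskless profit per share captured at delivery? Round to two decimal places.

$0.92 per share

PV(dividends) I = 0.74·e^(−0.0203·3/12) + 1.20·e^(−0.0203·4/12) = 1.9282
Fair futures F* = (S − I)·e^(rT) = (48.87 − 1.9282)·e^0.015225 = 46.9418 × 1.015341 = 47.6619
Market $48.58 > fair 47.6619: forward overpriced → cash-and-carry (borrow at r, buy the stock and collect the dividends, short the forward).
Profit at T = |F_mkt − F*| = |48.58 − 47.6619| = $0.92 per share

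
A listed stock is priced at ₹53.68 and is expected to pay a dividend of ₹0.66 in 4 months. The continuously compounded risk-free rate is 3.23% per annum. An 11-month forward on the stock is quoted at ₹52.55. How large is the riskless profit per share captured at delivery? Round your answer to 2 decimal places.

₹2.07 per share

PV(dividends) I = 0.66·e^(−0.0323·4/12) = 0.6529
Fair forward F* = (S − I)·e^(rT) = (53.68 − 0.6529)·e^0.029608 = 53.0271 × 1.030051 = 54.6206
Market ₹52.55 < fair 54.6206: forward underpriced → reverse cash-and-carry (short the stock, invest proceeds at r, pay the dividends, go long the forward).
Profit at T = |F_mkt − F*| = |52.55 − 54.6206| = ₹2.07 per share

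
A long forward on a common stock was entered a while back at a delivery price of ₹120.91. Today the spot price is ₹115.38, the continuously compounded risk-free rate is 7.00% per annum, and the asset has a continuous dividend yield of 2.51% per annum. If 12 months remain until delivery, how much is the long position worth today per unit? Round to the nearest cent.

Current fair forward for the remaining 12 months: F = S·e^((r − q)·T), (r − q) = 0.0700 − 0.0251 = 0.0449
F = 115.38 · e^(0.0449 × 12/12) = 115.38 × 1.045923 = 120.6786
Value of long forward = (F − K)·e^(−rT) = (120.6786 − 120.91) · e^(−0.0700·12/12)
= -0.2314 × 0.932394 = -0.22

-₹0.22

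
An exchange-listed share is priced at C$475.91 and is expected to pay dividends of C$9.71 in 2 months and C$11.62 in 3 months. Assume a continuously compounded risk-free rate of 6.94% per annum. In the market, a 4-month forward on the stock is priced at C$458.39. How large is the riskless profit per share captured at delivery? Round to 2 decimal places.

C$7.15 per share

PV(dividends) I = 9.71·e^(−0.0694·2/12) + 11.62·e^(−0.0694·3/12) = 21.0185
Fair forward F* = (S − I)·e^(rT) = (475.91 − 21.0185)·e^0.023133 = 454.8915 × 1.023403 = 465.5373
Market C$458.39 < fair 465.5373: forward underpriced → reverse cash-and-carry (short the stock, invest proceeds at r, pay the dividends, go long the forward).
Profit at T = |F_mkt − F*| = |458.39 − 465.5373| = C$7.15 per share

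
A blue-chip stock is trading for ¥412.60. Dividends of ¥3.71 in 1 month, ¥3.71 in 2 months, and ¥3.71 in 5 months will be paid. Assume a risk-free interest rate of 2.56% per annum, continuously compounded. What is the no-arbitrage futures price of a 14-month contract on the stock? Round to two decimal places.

¥413.71

PV(dividends) I = 3.71·e^(−0.0256·1/12) + 3.71·e^(−0.0256·2/12) + 3.71·e^(−0.0256·5/12)
I = 3.7021 + 3.6942 + 3.6706 = 11.0669
F = (S − I)·e^(rT) = (412.60 − 11.0669) · e^(0.0256·14/12)
= 401.5331 · e^0.029867 = 401.5331 × 1.030317 = ¥413.71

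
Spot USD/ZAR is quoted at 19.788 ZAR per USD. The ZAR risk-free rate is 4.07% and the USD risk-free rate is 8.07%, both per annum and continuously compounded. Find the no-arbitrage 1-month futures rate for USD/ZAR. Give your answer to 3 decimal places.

F = S·e^((r_ZAR − r_USD)T) = 19.788 · e^((0.0407 − 0.0807) × 1/12)
= 19.788 · e^-0.003333 = 19.788 × 0.996673
F = 19.722 ZAR per USD

19.722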